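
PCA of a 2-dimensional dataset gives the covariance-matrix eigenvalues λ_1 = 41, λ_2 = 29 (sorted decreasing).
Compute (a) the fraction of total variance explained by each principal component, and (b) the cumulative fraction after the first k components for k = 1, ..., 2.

Step 1 — total variance = trace(Sigma) = Σ λ_i = 41 + 29 = 70.

Step 2 — fraction explained by component i = λ_i / Σ λ:
  PC1: 41/70 = 0.5857
  PC2: 29/70 = 0.4143

Step 3 — cumulative fraction after k components = (λ_1 + ... + λ_k) / Σ λ:
  k = 1: 41/70 = 0.5857
  k = 2: (41 + 29)/70 = 70/70 = 1

Summary (fraction, with percent):

explained: PC1 0.5857 (58.57%), PC2 0.4143 (41.43%);  cumulative: 0.5857, 1


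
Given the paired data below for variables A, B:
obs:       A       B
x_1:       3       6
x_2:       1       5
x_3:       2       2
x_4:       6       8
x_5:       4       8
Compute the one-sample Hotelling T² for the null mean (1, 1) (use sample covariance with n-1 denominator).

Step 1 — sample mean vector:
  mean(A) = (3 + 1 + 2 + 6 + 4) / 5 = 16/5 = 3.2
  mean(B) = (6 + 5 + 2 + 8 + 8) / 5 = 29/5 = 5.8
  x̄ = (3.2, 5.8),  deviation x̄ - mu_0 = (3.2, 5.8) - (1, 1) = (2.2, 4.8).

Step 2 — sample covariance matrix, S[i,j] = (1/(n-1)) · Σ_k (x_{k,i} - mean_i) · (x_{k,j} - mean_j), divisor n-1 = 4:
  S[A,A] = ((-0.2)·(-0.2) + (-2.2)·(-2.2) + (-1.2)·(-1.2) + (2.8)·(2.8) + (0.8)·(0.8)) / 4 = 14.8/4 = 3.7
  S[A,B] = ((-0.2)·(0.2) + (-2.2)·(-0.8) + (-1.2)·(-3.8) + (2.8)·(2.2) + (0.8)·(2.2)) / 4 = 14.2/4 = 3.55
  S[B,B] = ((0.2)·(0.2) + (-0.8)·(-0.8) + (-3.8)·(-3.8) + (2.2)·(2.2) + (2.2)·(2.2)) / 4 = 24.8/4 = 6.2
  S = [[3.7, 3.55],
 [3.55, 6.2]].

Step 3 — invert S. det(S) = 3.7·6.2 - (3.55)² = 10.3375.
  S^{-1} = (1/det) · [[d, -b], [-b, a]] = [[0.5998, -0.3434],
 [-0.3434, 0.3579]].

Step 4 — quadratic form (x̄ - mu_0)^T · S^{-1} · (x̄ - mu_0):
  S^{-1} · (x̄ - mu_0) = (-0.3289, 0.9625),
  (x̄ - mu_0)^T · [...] = (2.2)·(-0.3289) + (4.8)·(0.9625) = 3.8965.

Step 5 — scale by n: T² = 5 · 3.8965 = 19.4825.

T² ≈ 19.4825


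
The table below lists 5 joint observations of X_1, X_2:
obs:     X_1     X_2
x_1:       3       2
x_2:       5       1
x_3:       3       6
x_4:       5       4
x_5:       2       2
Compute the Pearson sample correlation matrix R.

Step 1 — column means:
  mean(X_1) = (3 + 5 + 3 + 5 + 2) / 5 = 18/5 = 3.6
  mean(X_2) = (2 + 1 + 6 + 4 + 2) / 5 = 15/5 = 3

Step 2 — sample variances and covariances s[i,j] = (1/(n-1)) · Σ_k (x_{k,i} - mean_i) · (x_{k,j} - mean_j), with n-1 = 4:
  s[X_1,X_1] = ((-0.6)·(-0.6) + (1.4)·(1.4) + (-0.6)·(-0.6) + (1.4)·(1.4) + (-1.6)·(-1.6)) / 4 = 7.2/4 = 1.8
  s[X_1,X_2] = ((-0.6)·(-1) + (1.4)·(-2) + (-0.6)·(3) + (1.4)·(1) + (-1.6)·(-1)) / 4 = -1/4 = -0.25
  s[X_2,X_2] = ((-1)·(-1) + (-2)·(-2) + (3)·(3) + (1)·(1) + (-1)·(-1)) / 4 = 16/4 = 4
  Sample standard deviations s_i = √(s[i,i]):
  s(X_1) = √(1.8) = 1.3416
  s(X_2) = √(4) = 2

Step 3 — r_{ij} = s_{ij} / (s_i · s_j):
  r[X_1,X_1] = 1 (diagonal).
  r[X_1,X_2] = -0.25 / (1.3416 · 2) = -0.25 / 2.6833 = -0.0932
  r[X_2,X_2] = 1 (diagonal).

R is symmetric with unit diagonal. Assembling:

R = [[1, -0.0932],
 [-0.0932, 1]]


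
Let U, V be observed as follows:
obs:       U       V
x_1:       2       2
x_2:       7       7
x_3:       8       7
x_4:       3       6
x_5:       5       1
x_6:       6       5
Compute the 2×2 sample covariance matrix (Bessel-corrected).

Step 1 — column means:
  mean(U) = (2 + 7 + 8 + 3 + 5 + 6) / 6 = 31/6 = 5.1667
  mean(V) = (2 + 7 + 7 + 6 + 1 + 5) / 6 = 28/6 = 4.6667

Step 2 — sample covariance S[i,j] = (1/(n-1)) · Σ_k (x_{k,i} - mean_i) · (x_{k,j} - mean_j), with n-1 = 5.
  S[U,U] = ((-3.1667)·(-3.1667) + (1.8333)·(1.8333) + (2.8333)·(2.8333) + (-2.1667)·(-2.1667) + (-0.1667)·(-0.1667) + (0.8333)·(0.8333)) / 5 = 26.8333/5 = 5.3667
  S[U,V] = ((-3.1667)·(-2.6667) + (1.8333)·(2.3333) + (2.8333)·(2.3333) + (-2.1667)·(1.3333) + (-0.1667)·(-3.6667) + (0.8333)·(0.3333)) / 5 = 17.3333/5 = 3.4667
  S[V,V] = ((-2.6667)·(-2.6667) + (2.3333)·(2.3333) + (2.3333)·(2.3333) + (1.3333)·(1.3333) + (-3.6667)·(-3.6667) + (0.3333)·(0.3333)) / 5 = 33.3333/5 = 6.6667

S is symmetric (S[j,i] = S[i,j]). Assembling:

S = [[5.3667, 3.4667],
 [3.4667, 6.6667]]


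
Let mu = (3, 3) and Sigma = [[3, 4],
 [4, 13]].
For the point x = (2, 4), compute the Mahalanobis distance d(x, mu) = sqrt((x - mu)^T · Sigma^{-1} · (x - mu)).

Step 1 — centre the observation: (x - mu) = (-1, 1).

Step 2 — invert Sigma. det(Sigma) = 3·13 - (4)² = 23.
  Sigma^{-1} = (1/det) · [[d, -b], [-b, a]] = [[0.5652, -0.1739],
 [-0.1739, 0.1304]].

Step 3 — form the quadratic (x - mu)^T · Sigma^{-1} · (x - mu):
  Sigma^{-1} · (x - mu) = (-0.7391, 0.3043).
  (x - mu)^T · [Sigma^{-1} · (x - mu)] = (-1)·(-0.7391) + (1)·(0.3043) = 1.0435.

Step 4 — take square root: d = √(1.0435) ≈ 1.0215.

d(x, mu) = √(1.0435) ≈ 1.0215


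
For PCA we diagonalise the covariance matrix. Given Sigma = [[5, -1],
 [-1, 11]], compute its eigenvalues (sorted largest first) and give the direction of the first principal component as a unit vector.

Step 1 — characteristic polynomial of 2×2 Sigma:
  det(Sigma - λI) = λ² - trace · λ + det = 0.
  trace = 5 + 11 = 16, det = 5·11 - (-1)² = 54.
Step 2 — discriminant:
  Δ = trace² - 4·det = 256 - 216 = 40.
Step 3 — eigenvalues:
  λ = (trace ± √Δ)/2 = (16 ± 6.3246)/2,
  λ_1 = 11.1623,  λ_2 = 4.8377.

Step 4 — unit eigenvector for λ_1: solve (Sigma - λ_1 I)v = 0. First row:
  (5 - 11.1623)·v_x + (-1)·v_y = 0, i.e. (-6.1623)·v_x + (-1)·v_y = 0,
  so v ∝ (b, λ_1 - a) = (-1, 6.1623); multiply by -1 so the first entry is positive: u = (1, -6.1623).
  ||u|| = √((1)² + (-6.1623)²) = √(38.9737) ≈ 6.2429,
  v_1 = u/||u|| ≈ (0.1602, -0.9871) (||v_1|| = 1).

λ_1 = 11.1623,  λ_2 = 4.8377;  v_1 ≈ (0.1602, -0.9871)


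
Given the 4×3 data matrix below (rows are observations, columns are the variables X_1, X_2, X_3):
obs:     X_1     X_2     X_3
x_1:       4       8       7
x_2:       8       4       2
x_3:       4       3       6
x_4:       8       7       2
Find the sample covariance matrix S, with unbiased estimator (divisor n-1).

Step 1 — column means:
  mean(X_1) = (4 + 8 + 4 + 8) / 4 = 24/4 = 6
  mean(X_2) = (8 + 4 + 3 + 7) / 4 = 22/4 = 5.5
  mean(X_3) = (7 + 2 + 6 + 2) / 4 = 17/4 = 4.25

Step 2 — sample covariance S[i,j] = (1/(n-1)) · Σ_k (x_{k,i} - mean_i) · (x_{k,j} - mean_j), with n-1 = 3.
  S[X_1,X_1] = ((-2)·(-2) + (2)·(2) + (-2)·(-2) + (2)·(2)) / 3 = 16/3 = 5.3333
  S[X_1,X_2] = ((-2)·(2.5) + (2)·(-1.5) + (-2)·(-2.5) + (2)·(1.5)) / 3 = 0/3 = 0
  S[X_1,X_3] = ((-2)·(2.75) + (2)·(-2.25) + (-2)·(1.75) + (2)·(-2.25)) / 3 = -18/3 = -6
  S[X_2,X_2] = ((2.5)·(2.5) + (-1.5)·(-1.5) + (-2.5)·(-2.5) + (1.5)·(1.5)) / 3 = 17/3 = 5.6667
  S[X_2,X_3] = ((2.5)·(2.75) + (-1.5)·(-2.25) + (-2.5)·(1.75) + (1.5)·(-2.25)) / 3 = 2.5/3 = 0.8333
  S[X_3,X_3] = ((2.75)·(2.75) + (-2.25)·(-2.25) + (1.75)·(1.75) + (-2.25)·(-2.25)) / 3 = 20.75/3 = 6.9167

S is symmetric (S[j,i] = S[i,j]). Assembling:

S = [[5.3333, 0, -6],
 [0, 5.6667, 0.8333],
 [-6, 0.8333, 6.9167]]


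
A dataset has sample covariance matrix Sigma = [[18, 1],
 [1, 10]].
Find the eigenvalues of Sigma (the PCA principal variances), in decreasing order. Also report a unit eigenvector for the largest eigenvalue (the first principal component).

Step 1 — characteristic polynomial of 2×2 Sigma:
  det(Sigma - λI) = λ² - trace · λ + det = 0.
  trace = 18 + 10 = 28, det = 18·10 - (1)² = 179.
Step 2 — discriminant:
  Δ = trace² - 4·det = 784 - 716 = 68.
Step 3 — eigenvalues:
  λ = (trace ± √Δ)/2 = (28 ± 8.2462)/2,
  λ_1 = 18.1231,  λ_2 = 9.8769.

Step 4 — unit eigenvector for λ_1: solve (Sigma - λ_1 I)v = 0. First row:
  (18 - 18.1231)·v_x + (1)·v_y = 0, i.e. (-0.1231)·v_x + (1)·v_y = 0,
  so v ∝ (b, λ_1 - a) = (1, 0.1231) = u.
  ||u|| = √((1)² + (0.1231)²) = √(1.0152) ≈ 1.0075,
  v_1 = u/||u|| ≈ (0.9925, 0.1222) (||v_1|| = 1).

λ_1 = 18.1231,  λ_2 = 9.8769;  v_1 ≈ (0.9925, 0.1222)


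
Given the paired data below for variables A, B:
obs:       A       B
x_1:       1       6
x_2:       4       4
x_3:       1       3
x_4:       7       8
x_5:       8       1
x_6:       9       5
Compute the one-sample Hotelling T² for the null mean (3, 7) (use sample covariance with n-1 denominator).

Step 1 — sample mean vector:
  mean(A) = (1 + 4 + 1 + 7 + 8 + 9) / 6 = 30/6 = 5
  mean(B) = (6 + 4 + 3 + 8 + 1 + 5) / 6 = 27/6 = 4.5
  x̄ = (5, 4.5),  deviation x̄ - mu_0 = (5, 4.5) - (3, 7) = (2, -2.5).

Step 2 — sample covariance matrix, S[i,j] = (1/(n-1)) · Σ_k (x_{k,i} - mean_i) · (x_{k,j} - mean_j), divisor n-1 = 5:
  S[A,A] = ((-4)·(-4) + (-1)·(-1) + (-4)·(-4) + (2)·(2) + (3)·(3) + (4)·(4)) / 5 = 62/5 = 12.4
  S[A,B] = ((-4)·(1.5) + (-1)·(-0.5) + (-4)·(-1.5) + (2)·(3.5) + (3)·(-3.5) + (4)·(0.5)) / 5 = -1/5 = -0.2
  S[B,B] = ((1.5)·(1.5) + (-0.5)·(-0.5) + (-1.5)·(-1.5) + (3.5)·(3.5) + (-3.5)·(-3.5) + (0.5)·(0.5)) / 5 = 29.5/5 = 5.9
  S = [[12.4, -0.2],
 [-0.2, 5.9]].

Step 3 — invert S. det(S) = 12.4·5.9 - (-0.2)² = 73.12.
  S^{-1} = (1/det) · [[d, -b], [-b, a]] = [[0.0807, 0.0027],
 [0.0027, 0.1696]].

Step 4 — quadratic form (x̄ - mu_0)^T · S^{-1} · (x̄ - mu_0):
  S^{-1} · (x̄ - mu_0) = (0.1545, -0.4185),
  (x̄ - mu_0)^T · [...] = (2)·(0.1545) + (-2.5)·(-0.4185) = 1.3553.

Step 5 — scale by n: T² = 6 · 1.3553 = 8.1318.

T² ≈ 8.1318


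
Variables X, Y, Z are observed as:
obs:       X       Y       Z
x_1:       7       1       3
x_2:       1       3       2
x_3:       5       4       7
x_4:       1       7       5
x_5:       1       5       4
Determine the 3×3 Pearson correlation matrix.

Step 1 — column means:
  mean(X) = (7 + 1 + 5 + 1 + 1) / 5 = 15/5 = 3
  mean(Y) = (1 + 3 + 4 + 7 + 5) / 5 = 20/5 = 4
  mean(Z) = (3 + 2 + 7 + 5 + 4) / 5 = 21/5 = 4.2

Step 2 — sample variances and covariances s[i,j] = (1/(n-1)) · Σ_k (x_{k,i} - mean_i) · (x_{k,j} - mean_j), with n-1 = 4:
  s[X,X] = ((4)·(4) + (-2)·(-2) + (2)·(2) + (-2)·(-2) + (-2)·(-2)) / 4 = 32/4 = 8
  s[X,Y] = ((4)·(-3) + (-2)·(-1) + (2)·(0) + (-2)·(3) + (-2)·(1)) / 4 = -18/4 = -4.5
  s[X,Z] = ((4)·(-1.2) + (-2)·(-2.2) + (2)·(2.8) + (-2)·(0.8) + (-2)·(-0.2)) / 4 = 4/4 = 1
  s[Y,Y] = ((-3)·(-3) + (-1)·(-1) + (0)·(0) + (3)·(3) + (1)·(1)) / 4 = 20/4 = 5
  s[Y,Z] = ((-3)·(-1.2) + (-1)·(-2.2) + (0)·(2.8) + (3)·(0.8) + (1)·(-0.2)) / 4 = 8/4 = 2
  s[Z,Z] = ((-1.2)·(-1.2) + (-2.2)·(-2.2) + (2.8)·(2.8) + (0.8)·(0.8) + (-0.2)·(-0.2)) / 4 = 14.8/4 = 3.7
  Sample standard deviations s_i = √(s[i,i]):
  s(X) = √(8) = 2.8284
  s(Y) = √(5) = 2.2361
  s(Z) = √(3.7) = 1.9235

Step 3 — r_{ij} = s_{ij} / (s_i · s_j):
  r[X,X] = 1 (diagonal).
  r[X,Y] = -4.5 / (2.8284 · 2.2361) = -4.5 / 6.3246 = -0.7115
  r[X,Z] = 1 / (2.8284 · 1.9235) = 1 / 5.4406 = 0.1838
  r[Y,Y] = 1 (diagonal).
  r[Y,Z] = 2 / (2.2361 · 1.9235) = 2 / 4.3012 = 0.465
  r[Z,Z] = 1 (diagonal).

R is symmetric with unit diagonal. Assembling:

R = [[1, -0.7115, 0.1838],
 [-0.7115, 1, 0.465],
 [0.1838, 0.465, 1]]


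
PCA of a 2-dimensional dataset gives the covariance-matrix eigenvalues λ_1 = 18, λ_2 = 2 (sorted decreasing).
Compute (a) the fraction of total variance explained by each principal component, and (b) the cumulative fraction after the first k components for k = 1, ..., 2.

Step 1 — total variance = trace(Sigma) = Σ λ_i = 18 + 2 = 20.

Step 2 — fraction explained by component i = λ_i / Σ λ:
  PC1: 18/20 = 0.9
  PC2: 2/20 = 0.1

Step 3 — cumulative fraction after k components = (λ_1 + ... + λ_k) / Σ λ:
  k = 1: 18/20 = 0.9
  k = 2: (18 + 2)/20 = 20/20 = 1

Summary (fraction, with percent):

explained: PC1 0.9 (90%), PC2 0.1 (10%);  cumulative: 0.9, 1


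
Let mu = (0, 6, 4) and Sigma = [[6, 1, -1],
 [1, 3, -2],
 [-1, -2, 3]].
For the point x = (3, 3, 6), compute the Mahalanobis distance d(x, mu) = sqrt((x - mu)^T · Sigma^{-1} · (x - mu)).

Step 1 — centre the observation: (x - mu) = (3, -3, 2).

Step 2 — invert Sigma (cofactor / det for 3×3, or solve directly):
  Sigma^{-1} = [[0.1786, -0.0357, 0.0357],
 [-0.0357, 0.6071, 0.3929],
 [0.0357, 0.3929, 0.6071]].

Step 3 — form the quadratic (x - mu)^T · Sigma^{-1} · (x - mu):
  Sigma^{-1} · (x - mu) = (0.7143, -1.1429, 0.1429).
  (x - mu)^T · [Sigma^{-1} · (x - mu)] = (3)·(0.7143) + (-3)·(-1.1429) + (2)·(0.1429) = 5.8571.

Step 4 — take square root: d = √(5.8571) ≈ 2.4202.

d(x, mu) = √(5.8571) ≈ 2.4202


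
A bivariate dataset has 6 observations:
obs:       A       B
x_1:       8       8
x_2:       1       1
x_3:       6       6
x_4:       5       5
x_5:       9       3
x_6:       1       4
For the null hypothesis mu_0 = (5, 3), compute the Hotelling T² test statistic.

Step 1 — sample mean vector:
  mean(A) = (8 + 1 + 6 + 5 + 9 + 1) / 6 = 30/6 = 5
  mean(B) = (8 + 1 + 6 + 5 + 3 + 4) / 6 = 27/6 = 4.5
  x̄ = (5, 4.5),  deviation x̄ - mu_0 = (5, 4.5) - (5, 3) = (0, 1.5).

Step 2 — sample covariance matrix, S[i,j] = (1/(n-1)) · Σ_k (x_{k,i} - mean_i) · (x_{k,j} - mean_j), divisor n-1 = 5:
  S[A,A] = ((3)·(3) + (-4)·(-4) + (1)·(1) + (0)·(0) + (4)·(4) + (-4)·(-4)) / 5 = 58/5 = 11.6
  S[A,B] = ((3)·(3.5) + (-4)·(-3.5) + (1)·(1.5) + (0)·(0.5) + (4)·(-1.5) + (-4)·(-0.5)) / 5 = 22/5 = 4.4
  S[B,B] = ((3.5)·(3.5) + (-3.5)·(-3.5) + (1.5)·(1.5) + (0.5)·(0.5) + (-1.5)·(-1.5) + (-0.5)·(-0.5)) / 5 = 29.5/5 = 5.9
  S = [[11.6, 4.4],
 [4.4, 5.9]].

Step 3 — invert S. det(S) = 11.6·5.9 - (4.4)² = 49.08.
  S^{-1} = (1/det) · [[d, -b], [-b, a]] = [[0.1202, -0.0896],
 [-0.0896, 0.2363]].

Step 4 — quadratic form (x̄ - mu_0)^T · S^{-1} · (x̄ - mu_0):
  S^{-1} · (x̄ - mu_0) = (-0.1345, 0.3545),
  (x̄ - mu_0)^T · [...] = (0)·(-0.1345) + (1.5)·(0.3545) = 0.5318.

Step 5 — scale by n: T² = 6 · 0.5318 = 3.1907.

T² ≈ 3.1907


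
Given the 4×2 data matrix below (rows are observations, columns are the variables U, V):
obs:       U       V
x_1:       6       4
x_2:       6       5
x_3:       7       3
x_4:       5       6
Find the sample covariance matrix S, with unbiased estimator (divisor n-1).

Step 1 — column means:
  mean(U) = (6 + 6 + 7 + 5) / 4 = 24/4 = 6
  mean(V) = (4 + 5 + 3 + 6) / 4 = 18/4 = 4.5

Step 2 — sample covariance S[i,j] = (1/(n-1)) · Σ_k (x_{k,i} - mean_i) · (x_{k,j} - mean_j), with n-1 = 3.
  S[U,U] = ((0)·(0) + (0)·(0) + (1)·(1) + (-1)·(-1)) / 3 = 2/3 = 0.6667
  S[U,V] = ((0)·(-0.5) + (0)·(0.5) + (1)·(-1.5) + (-1)·(1.5)) / 3 = -3/3 = -1
  S[V,V] = ((-0.5)·(-0.5) + (0.5)·(0.5) + (-1.5)·(-1.5) + (1.5)·(1.5)) / 3 = 5/3 = 1.6667

S is symmetric (S[j,i] = S[i,j]). Assembling:

S = [[0.6667, -1],
 [-1, 1.6667]]


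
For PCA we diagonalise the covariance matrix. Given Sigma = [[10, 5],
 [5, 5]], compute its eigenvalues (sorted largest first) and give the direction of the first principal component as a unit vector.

Step 1 — characteristic polynomial of 2×2 Sigma:
  det(Sigma - λI) = λ² - trace · λ + det = 0.
  trace = 10 + 5 = 15, det = 10·5 - (5)² = 25.
Step 2 — discriminant:
  Δ = trace² - 4·det = 225 - 100 = 125.
Step 3 — eigenvalues:
  λ = (trace ± √Δ)/2 = (15 ± 11.1803)/2,
  λ_1 = 13.0902,  λ_2 = 1.9098.

Step 4 — unit eigenvector for λ_1: solve (Sigma - λ_1 I)v = 0. First row:
  (10 - 13.0902)·v_x + (5)·v_y = 0, i.e. (-3.0902)·v_x + (5)·v_y = 0,
  so v ∝ (b, λ_1 - a) = (5, 3.0902) = u.
  ||u|| = √((5)² + (3.0902)²) = √(34.5492) ≈ 5.8779,
  v_1 = u/||u|| ≈ (0.8507, 0.5257) (||v_1|| = 1).

λ_1 = 13.0902,  λ_2 = 1.9098;  v_1 ≈ (0.8507, 0.5257)


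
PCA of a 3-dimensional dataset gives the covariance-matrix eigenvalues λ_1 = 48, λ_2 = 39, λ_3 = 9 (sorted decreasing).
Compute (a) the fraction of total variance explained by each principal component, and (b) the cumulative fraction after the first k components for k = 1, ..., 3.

Step 1 — total variance = trace(Sigma) = Σ λ_i = 48 + 39 + 9 = 96.

Step 2 — fraction explained by component i = λ_i / Σ λ:
  PC1: 48/96 = 0.5
  PC2: 39/96 = 0.4062
  PC3: 9/96 = 0.0938

Step 3 — cumulative fraction after k components = (λ_1 + ... + λ_k) / Σ λ:
  k = 1: 48/96 = 0.5
  k = 2: (48 + 39)/96 = 87/96 = 0.9062
  k = 3: (48 + 39 + 9)/96 = 96/96 = 1

Summary (fraction, with percent):

explained: PC1 0.5 (50%), PC2 0.4062 (40.62%), PC3 0.0938 (9.38%);  cumulative: 0.5, 0.9062, 1


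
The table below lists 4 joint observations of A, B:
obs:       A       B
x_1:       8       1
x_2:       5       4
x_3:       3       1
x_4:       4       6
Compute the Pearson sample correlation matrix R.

Step 1 — column means:
  mean(A) = (8 + 5 + 3 + 4) / 4 = 20/4 = 5
  mean(B) = (1 + 4 + 1 + 6) / 4 = 12/4 = 3

Step 2 — sample variances and covariances s[i,j] = (1/(n-1)) · Σ_k (x_{k,i} - mean_i) · (x_{k,j} - mean_j), with n-1 = 3:
  s[A,A] = ((3)·(3) + (0)·(0) + (-2)·(-2) + (-1)·(-1)) / 3 = 14/3 = 4.6667
  s[A,B] = ((3)·(-2) + (0)·(1) + (-2)·(-2) + (-1)·(3)) / 3 = -5/3 = -1.6667
  s[B,B] = ((-2)·(-2) + (1)·(1) + (-2)·(-2) + (3)·(3)) / 3 = 18/3 = 6
  Sample standard deviations s_i = √(s[i,i]):
  s(A) = √(4.6667) = 2.1602
  s(B) = √(6) = 2.4495

Step 3 — r_{ij} = s_{ij} / (s_i · s_j):
  r[A,A] = 1 (diagonal).
  r[A,B] = -1.6667 / (2.1602 · 2.4495) = -1.6667 / 5.2915 = -0.315
  r[B,B] = 1 (diagonal).

R is symmetric with unit diagonal. Assembling:

R = [[1, -0.315],
 [-0.315, 1]]


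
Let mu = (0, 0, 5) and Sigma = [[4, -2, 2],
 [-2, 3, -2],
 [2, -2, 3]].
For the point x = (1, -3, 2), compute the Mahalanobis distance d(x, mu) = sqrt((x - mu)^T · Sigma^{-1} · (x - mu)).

Step 1 — centre the observation: (x - mu) = (1, -3, -3).

Step 2 — invert Sigma (cofactor / det for 3×3, or solve directly):
  Sigma^{-1} = [[0.4167, 0.1667, -0.1667],
 [0.1667, 0.6667, 0.3333],
 [-0.1667, 0.3333, 0.6667]].

Step 3 — form the quadratic (x - mu)^T · Sigma^{-1} · (x - mu):
  Sigma^{-1} · (x - mu) = (0.4167, -2.8333, -3.1667).
  (x - mu)^T · [Sigma^{-1} · (x - mu)] = (1)·(0.4167) + (-3)·(-2.8333) + (-3)·(-3.1667) = 18.4167.

Step 4 — take square root: d = √(18.4167) ≈ 4.2915.

d(x, mu) = √(18.4167) ≈ 4.2915


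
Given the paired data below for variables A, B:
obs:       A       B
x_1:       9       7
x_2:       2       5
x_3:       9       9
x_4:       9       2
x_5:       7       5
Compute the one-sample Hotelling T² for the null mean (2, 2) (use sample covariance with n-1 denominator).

Step 1 — sample mean vector:
  mean(A) = (9 + 2 + 9 + 9 + 7) / 5 = 36/5 = 7.2
  mean(B) = (7 + 5 + 9 + 2 + 5) / 5 = 28/5 = 5.6
  x̄ = (7.2, 5.6),  deviation x̄ - mu_0 = (7.2, 5.6) - (2, 2) = (5.2, 3.6).

Step 2 — sample covariance matrix, S[i,j] = (1/(n-1)) · Σ_k (x_{k,i} - mean_i) · (x_{k,j} - mean_j), divisor n-1 = 4:
  S[A,A] = ((1.8)·(1.8) + (-5.2)·(-5.2) + (1.8)·(1.8) + (1.8)·(1.8) + (-0.2)·(-0.2)) / 4 = 36.8/4 = 9.2
  S[A,B] = ((1.8)·(1.4) + (-5.2)·(-0.6) + (1.8)·(3.4) + (1.8)·(-3.6) + (-0.2)·(-0.6)) / 4 = 5.4/4 = 1.35
  S[B,B] = ((1.4)·(1.4) + (-0.6)·(-0.6) + (3.4)·(3.4) + (-3.6)·(-3.6) + (-0.6)·(-0.6)) / 4 = 27.2/4 = 6.8
  S = [[9.2, 1.35],
 [1.35, 6.8]].

Step 3 — invert S. det(S) = 9.2·6.8 - (1.35)² = 60.7375.
  S^{-1} = (1/det) · [[d, -b], [-b, a]] = [[0.112, -0.0222],
 [-0.0222, 0.1515]].

Step 4 — quadratic form (x̄ - mu_0)^T · S^{-1} · (x̄ - mu_0):
  S^{-1} · (x̄ - mu_0) = (0.5022, 0.4297),
  (x̄ - mu_0)^T · [...] = (5.2)·(0.5022) + (3.6)·(0.4297) = 4.1582.

Step 5 — scale by n: T² = 5 · 4.1582 = 20.7911.

T² ≈ 20.7911


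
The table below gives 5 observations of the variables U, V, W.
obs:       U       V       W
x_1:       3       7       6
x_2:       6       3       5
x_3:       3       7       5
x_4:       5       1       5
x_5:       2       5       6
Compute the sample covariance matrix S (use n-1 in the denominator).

Step 1 — column means:
  mean(U) = (3 + 6 + 3 + 5 + 2) / 5 = 19/5 = 3.8
  mean(V) = (7 + 3 + 7 + 1 + 5) / 5 = 23/5 = 4.6
  mean(W) = (6 + 5 + 5 + 5 + 6) / 5 = 27/5 = 5.4

Step 2 — sample covariance S[i,j] = (1/(n-1)) · Σ_k (x_{k,i} - mean_i) · (x_{k,j} - mean_j), with n-1 = 4.
  S[U,U] = ((-0.8)·(-0.8) + (2.2)·(2.2) + (-0.8)·(-0.8) + (1.2)·(1.2) + (-1.8)·(-1.8)) / 4 = 10.8/4 = 2.7
  S[U,V] = ((-0.8)·(2.4) + (2.2)·(-1.6) + (-0.8)·(2.4) + (1.2)·(-3.6) + (-1.8)·(0.4)) / 4 = -12.4/4 = -3.1
  S[U,W] = ((-0.8)·(0.6) + (2.2)·(-0.4) + (-0.8)·(-0.4) + (1.2)·(-0.4) + (-1.8)·(0.6)) / 4 = -2.6/4 = -0.65
  S[V,V] = ((2.4)·(2.4) + (-1.6)·(-1.6) + (2.4)·(2.4) + (-3.6)·(-3.6) + (0.4)·(0.4)) / 4 = 27.2/4 = 6.8
  S[V,W] = ((2.4)·(0.6) + (-1.6)·(-0.4) + (2.4)·(-0.4) + (-3.6)·(-0.4) + (0.4)·(0.6)) / 4 = 2.8/4 = 0.7
  S[W,W] = ((0.6)·(0.6) + (-0.4)·(-0.4) + (-0.4)·(-0.4) + (-0.4)·(-0.4) + (0.6)·(0.6)) / 4 = 1.2/4 = 0.3

S is symmetric (S[j,i] = S[i,j]). Assembling:

S = [[2.7, -3.1, -0.65],
 [-3.1, 6.8, 0.7],
 [-0.65, 0.7, 0.3]]


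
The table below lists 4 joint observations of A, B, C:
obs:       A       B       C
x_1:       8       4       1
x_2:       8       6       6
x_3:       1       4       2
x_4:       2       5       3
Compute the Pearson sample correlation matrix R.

Step 1 — column means:
  mean(A) = (8 + 8 + 1 + 2) / 4 = 19/4 = 4.75
  mean(B) = (4 + 6 + 4 + 5) / 4 = 19/4 = 4.75
  mean(C) = (1 + 6 + 2 + 3) / 4 = 12/4 = 3

Step 2 — sample variances and covariances s[i,j] = (1/(n-1)) · Σ_k (x_{k,i} - mean_i) · (x_{k,j} - mean_j), with n-1 = 3:
  s[A,A] = ((3.25)·(3.25) + (3.25)·(3.25) + (-3.75)·(-3.75) + (-2.75)·(-2.75)) / 3 = 42.75/3 = 14.25
  s[A,B] = ((3.25)·(-0.75) + (3.25)·(1.25) + (-3.75)·(-0.75) + (-2.75)·(0.25)) / 3 = 3.75/3 = 1.25
  s[A,C] = ((3.25)·(-2) + (3.25)·(3) + (-3.75)·(-1) + (-2.75)·(0)) / 3 = 7/3 = 2.3333
  s[B,B] = ((-0.75)·(-0.75) + (1.25)·(1.25) + (-0.75)·(-0.75) + (0.25)·(0.25)) / 3 = 2.75/3 = 0.9167
  s[B,C] = ((-0.75)·(-2) + (1.25)·(3) + (-0.75)·(-1) + (0.25)·(0)) / 3 = 6/3 = 2
  s[C,C] = ((-2)·(-2) + (3)·(3) + (-1)·(-1) + (0)·(0)) / 3 = 14/3 = 4.6667
  Sample standard deviations s_i = √(s[i,i]):
  s(A) = √(14.25) = 3.7749
  s(B) = √(0.9167) = 0.9574
  s(C) = √(4.6667) = 2.1602

Step 3 — r_{ij} = s_{ij} / (s_i · s_j):
  r[A,A] = 1 (diagonal).
  r[A,B] = 1.25 / (3.7749 · 0.9574) = 1.25 / 3.6142 = 0.3459
  r[A,C] = 2.3333 / (3.7749 · 2.1602) = 2.3333 / 8.1548 = 0.2861
  r[B,B] = 1 (diagonal).
  r[B,C] = 2 / (0.9574 · 2.1602) = 2 / 2.0683 = 0.967
  r[C,C] = 1 (diagonal).

R is symmetric with unit diagonal. Assembling:

R = [[1, 0.3459, 0.2861],
 [0.3459, 1, 0.967],
 [0.2861, 0.967, 1]]


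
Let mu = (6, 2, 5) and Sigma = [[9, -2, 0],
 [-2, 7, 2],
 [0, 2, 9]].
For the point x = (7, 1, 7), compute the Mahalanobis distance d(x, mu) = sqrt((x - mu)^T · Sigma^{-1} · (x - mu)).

Step 1 — centre the observation: (x - mu) = (1, -1, 2).

Step 2 — invert Sigma (cofactor / det for 3×3, or solve directly):
  Sigma^{-1} = [[0.1192, 0.0364, -0.0081],
 [0.0364, 0.1636, -0.0364],
 [-0.0081, -0.0364, 0.1192]].

Step 3 — form the quadratic (x - mu)^T · Sigma^{-1} · (x - mu):
  Sigma^{-1} · (x - mu) = (0.0667, -0.2, 0.2667).
  (x - mu)^T · [Sigma^{-1} · (x - mu)] = (1)·(0.0667) + (-1)·(-0.2) + (2)·(0.2667) = 0.8.

Step 4 — take square root: d = √(0.8) ≈ 0.8944.

d(x, mu) = √(0.8) ≈ 0.8944


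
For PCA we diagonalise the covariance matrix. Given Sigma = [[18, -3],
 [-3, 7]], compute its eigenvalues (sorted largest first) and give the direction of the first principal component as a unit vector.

Step 1 — characteristic polynomial of 2×2 Sigma:
  det(Sigma - λI) = λ² - trace · λ + det = 0.
  trace = 18 + 7 = 25, det = 18·7 - (-3)² = 117.
Step 2 — discriminant:
  Δ = trace² - 4·det = 625 - 468 = 157.
Step 3 — eigenvalues:
  λ = (trace ± √Δ)/2 = (25 ± 12.53)/2,
  λ_1 = 18.765,  λ_2 = 6.235.

Step 4 — unit eigenvector for λ_1: solve (Sigma - λ_1 I)v = 0. First row:
  (18 - 18.765)·v_x + (-3)·v_y = 0, i.e. (-0.765)·v_x + (-3)·v_y = 0,
  so v ∝ (b, λ_1 - a) = (-3, 0.765); multiply by -1 so the first entry is positive: u = (3, -0.765).
  ||u|| = √((3)² + (-0.765)²) = √(9.5852) ≈ 3.096,
  v_1 = u/||u|| ≈ (0.969, -0.2471) (||v_1|| = 1).

λ_1 = 18.765,  λ_2 = 6.235;  v_1 ≈ (0.969, -0.2471)


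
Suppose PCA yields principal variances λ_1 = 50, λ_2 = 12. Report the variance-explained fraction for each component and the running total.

Step 1 — total variance = trace(Sigma) = Σ λ_i = 50 + 12 = 62.

Step 2 — fraction explained by component i = λ_i / Σ λ:
  PC1: 50/62 = 0.8065
  PC2: 12/62 = 0.1935

Step 3 — cumulative fraction after k components = (λ_1 + ... + λ_k) / Σ λ:
  k = 1: 50/62 = 0.8065
  k = 2: (50 + 12)/62 = 62/62 = 1

Summary (fraction, with percent):

explained: PC1 0.8065 (80.65%), PC2 0.1935 (19.35%);  cumulative: 0.8065, 1


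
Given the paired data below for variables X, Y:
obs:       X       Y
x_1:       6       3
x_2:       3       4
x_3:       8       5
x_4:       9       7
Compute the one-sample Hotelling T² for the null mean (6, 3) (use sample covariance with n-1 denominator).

Step 1 — sample mean vector:
  mean(X) = (6 + 3 + 8 + 9) / 4 = 26/4 = 6.5
  mean(Y) = (3 + 4 + 5 + 7) / 4 = 19/4 = 4.75
  x̄ = (6.5, 4.75),  deviation x̄ - mu_0 = (6.5, 4.75) - (6, 3) = (0.5, 1.75).

Step 2 — sample covariance matrix, S[i,j] = (1/(n-1)) · Σ_k (x_{k,i} - mean_i) · (x_{k,j} - mean_j), divisor n-1 = 3:
  S[X,X] = ((-0.5)·(-0.5) + (-3.5)·(-3.5) + (1.5)·(1.5) + (2.5)·(2.5)) / 3 = 21/3 = 7
  S[X,Y] = ((-0.5)·(-1.75) + (-3.5)·(-0.75) + (1.5)·(0.25) + (2.5)·(2.25)) / 3 = 9.5/3 = 3.1667
  S[Y,Y] = ((-1.75)·(-1.75) + (-0.75)·(-0.75) + (0.25)·(0.25) + (2.25)·(2.25)) / 3 = 8.75/3 = 2.9167
  S = [[7, 3.1667],
 [3.1667, 2.9167]].

Step 3 — invert S. det(S) = 7·2.9167 - (3.1667)² = 10.3889.
  S^{-1} = (1/det) · [[d, -b], [-b, a]] = [[0.2807, -0.3048],
 [-0.3048, 0.6738]].

Step 4 — quadratic form (x̄ - mu_0)^T · S^{-1} · (x̄ - mu_0):
  S^{-1} · (x̄ - mu_0) = (-0.393, 1.0267),
  (x̄ - mu_0)^T · [...] = (0.5)·(-0.393) + (1.75)·(1.0267) = 1.6003.

Step 5 — scale by n: T² = 4 · 1.6003 = 6.4011.

T² ≈ 6.4011


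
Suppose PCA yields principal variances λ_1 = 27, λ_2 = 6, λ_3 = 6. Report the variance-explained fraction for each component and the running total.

Step 1 — total variance = trace(Sigma) = Σ λ_i = 27 + 6 + 6 = 39.

Step 2 — fraction explained by component i = λ_i / Σ λ:
  PC1: 27/39 = 0.6923
  PC2: 6/39 = 0.1538
  PC3: 6/39 = 0.1538

Step 3 — cumulative fraction after k components = (λ_1 + ... + λ_k) / Σ λ:
  k = 1: 27/39 = 0.6923
  k = 2: (27 + 6)/39 = 33/39 = 0.8462
  k = 3: (27 + 6 + 6)/39 = 39/39 = 1

Summary (fraction, with percent):

explained: PC1 0.6923 (69.23%), PC2 0.1538 (15.38%), PC3 0.1538 (15.38%);  cumulative: 0.6923, 0.8462, 1


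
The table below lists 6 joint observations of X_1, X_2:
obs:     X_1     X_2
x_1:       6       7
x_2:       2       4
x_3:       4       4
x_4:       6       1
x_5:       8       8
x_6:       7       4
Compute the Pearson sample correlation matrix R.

Step 1 — column means:
  mean(X_1) = (6 + 2 + 4 + 6 + 8 + 7) / 6 = 33/6 = 5.5
  mean(X_2) = (7 + 4 + 4 + 1 + 8 + 4) / 6 = 28/6 = 4.6667

Step 2 — sample variances and covariances s[i,j] = (1/(n-1)) · Σ_k (x_{k,i} - mean_i) · (x_{k,j} - mean_j), with n-1 = 5:
  s[X_1,X_1] = ((0.5)·(0.5) + (-3.5)·(-3.5) + (-1.5)·(-1.5) + (0.5)·(0.5) + (2.5)·(2.5) + (1.5)·(1.5)) / 5 = 23.5/5 = 4.7
  s[X_1,X_2] = ((0.5)·(2.3333) + (-3.5)·(-0.6667) + (-1.5)·(-0.6667) + (0.5)·(-3.6667) + (2.5)·(3.3333) + (1.5)·(-0.6667)) / 5 = 10/5 = 2
  s[X_2,X_2] = ((2.3333)·(2.3333) + (-0.6667)·(-0.6667) + (-0.6667)·(-0.6667) + (-3.6667)·(-3.6667) + (3.3333)·(3.3333) + (-0.6667)·(-0.6667)) / 5 = 31.3333/5 = 6.2667
  Sample standard deviations s_i = √(s[i,i]):
  s(X_1) = √(4.7) = 2.1679
  s(X_2) = √(6.2667) = 2.5033

Step 3 — r_{ij} = s_{ij} / (s_i · s_j):
  r[X_1,X_1] = 1 (diagonal).
  r[X_1,X_2] = 2 / (2.1679 · 2.5033) = 2 / 5.4271 = 0.3685
  r[X_2,X_2] = 1 (diagonal).

R is symmetric with unit diagonal. Assembling:

R = [[1, 0.3685],
 [0.3685, 1]]


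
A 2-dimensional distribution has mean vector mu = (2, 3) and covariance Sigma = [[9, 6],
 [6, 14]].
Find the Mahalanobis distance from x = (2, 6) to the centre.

Step 1 — centre the observation: (x - mu) = (0, 3).

Step 2 — invert Sigma. det(Sigma) = 9·14 - (6)² = 90.
  Sigma^{-1} = (1/det) · [[d, -b], [-b, a]] = [[0.1556, -0.0667],
 [-0.0667, 0.1]].

Step 3 — form the quadratic (x - mu)^T · Sigma^{-1} · (x - mu):
  Sigma^{-1} · (x - mu) = (-0.2, 0.3).
  (x - mu)^T · [Sigma^{-1} · (x - mu)] = (0)·(-0.2) + (3)·(0.3) = 0.9.

Step 4 — take square root: d = √(0.9) ≈ 0.9487.

d(x, mu) = √(0.9) ≈ 0.9487


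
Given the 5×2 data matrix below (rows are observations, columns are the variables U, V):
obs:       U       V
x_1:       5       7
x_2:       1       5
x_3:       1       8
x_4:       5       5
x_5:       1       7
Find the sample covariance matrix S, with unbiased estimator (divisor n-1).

Step 1 — column means:
  mean(U) = (5 + 1 + 1 + 5 + 1) / 5 = 13/5 = 2.6
  mean(V) = (7 + 5 + 8 + 5 + 7) / 5 = 32/5 = 6.4

Step 2 — sample covariance S[i,j] = (1/(n-1)) · Σ_k (x_{k,i} - mean_i) · (x_{k,j} - mean_j), with n-1 = 4.
  S[U,U] = ((2.4)·(2.4) + (-1.6)·(-1.6) + (-1.6)·(-1.6) + (2.4)·(2.4) + (-1.6)·(-1.6)) / 4 = 19.2/4 = 4.8
  S[U,V] = ((2.4)·(0.6) + (-1.6)·(-1.4) + (-1.6)·(1.6) + (2.4)·(-1.4) + (-1.6)·(0.6)) / 4 = -3.2/4 = -0.8
  S[V,V] = ((0.6)·(0.6) + (-1.4)·(-1.4) + (1.6)·(1.6) + (-1.4)·(-1.4) + (0.6)·(0.6)) / 4 = 7.2/4 = 1.8

S is symmetric (S[j,i] = S[i,j]). Assembling:

S = [[4.8, -0.8],
 [-0.8, 1.8]]


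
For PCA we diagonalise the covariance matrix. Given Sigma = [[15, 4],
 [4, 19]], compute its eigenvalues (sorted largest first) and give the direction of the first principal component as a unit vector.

Step 1 — characteristic polynomial of 2×2 Sigma:
  det(Sigma - λI) = λ² - trace · λ + det = 0.
  trace = 15 + 19 = 34, det = 15·19 - (4)² = 269.
Step 2 — discriminant:
  Δ = trace² - 4·det = 1156 - 1076 = 80.
Step 3 — eigenvalues:
  λ = (trace ± √Δ)/2 = (34 ± 8.9443)/2,
  λ_1 = 21.4721,  λ_2 = 12.5279.

Step 4 — unit eigenvector for λ_1: solve (Sigma - λ_1 I)v = 0. First row:
  (15 - 21.4721)·v_x + (4)·v_y = 0, i.e. (-6.4721)·v_x + (4)·v_y = 0,
  so v ∝ (b, λ_1 - a) = (4, 6.4721) = u.
  ||u|| = √((4)² + (6.4721)²) = √(57.8885) ≈ 7.6085,
  v_1 = u/||u|| ≈ (0.5257, 0.8507) (||v_1|| = 1).

λ_1 = 21.4721,  λ_2 = 12.5279;  v_1 ≈ (0.5257, 0.8507)


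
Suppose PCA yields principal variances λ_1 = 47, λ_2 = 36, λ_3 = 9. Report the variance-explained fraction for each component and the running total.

Step 1 — total variance = trace(Sigma) = Σ λ_i = 47 + 36 + 9 = 92.

Step 2 — fraction explained by component i = λ_i / Σ λ:
  PC1: 47/92 = 0.5109
  PC2: 36/92 = 0.3913
  PC3: 9/92 = 0.0978

Step 3 — cumulative fraction after k components = (λ_1 + ... + λ_k) / Σ λ:
  k = 1: 47/92 = 0.5109
  k = 2: (47 + 36)/92 = 83/92 = 0.9022
  k = 3: (47 + 36 + 9)/92 = 92/92 = 1

Summary (fraction, with percent):

explained: PC1 0.5109 (51.09%), PC2 0.3913 (39.13%), PC3 0.0978 (9.78%);  cumulative: 0.5109, 0.9022, 1


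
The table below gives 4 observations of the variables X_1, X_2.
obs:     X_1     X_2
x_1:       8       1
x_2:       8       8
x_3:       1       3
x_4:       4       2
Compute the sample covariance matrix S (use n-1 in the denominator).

Step 1 — column means:
  mean(X_1) = (8 + 8 + 1 + 4) / 4 = 21/4 = 5.25
  mean(X_2) = (1 + 8 + 3 + 2) / 4 = 14/4 = 3.5

Step 2 — sample covariance S[i,j] = (1/(n-1)) · Σ_k (x_{k,i} - mean_i) · (x_{k,j} - mean_j), with n-1 = 3.
  S[X_1,X_1] = ((2.75)·(2.75) + (2.75)·(2.75) + (-4.25)·(-4.25) + (-1.25)·(-1.25)) / 3 = 34.75/3 = 11.5833
  S[X_1,X_2] = ((2.75)·(-2.5) + (2.75)·(4.5) + (-4.25)·(-0.5) + (-1.25)·(-1.5)) / 3 = 9.5/3 = 3.1667
  S[X_2,X_2] = ((-2.5)·(-2.5) + (4.5)·(4.5) + (-0.5)·(-0.5) + (-1.5)·(-1.5)) / 3 = 29/3 = 9.6667

S is symmetric (S[j,i] = S[i,j]). Assembling:

S = [[11.5833, 3.1667],
 [3.1667, 9.6667]]


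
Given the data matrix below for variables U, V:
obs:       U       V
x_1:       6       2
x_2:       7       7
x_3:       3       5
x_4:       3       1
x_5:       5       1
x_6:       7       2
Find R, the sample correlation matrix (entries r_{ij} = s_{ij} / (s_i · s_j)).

Step 1 — column means:
  mean(U) = (6 + 7 + 3 + 3 + 5 + 7) / 6 = 31/6 = 5.1667
  mean(V) = (2 + 7 + 5 + 1 + 1 + 2) / 6 = 18/6 = 3

Step 2 — sample variances and covariances s[i,j] = (1/(n-1)) · Σ_k (x_{k,i} - mean_i) · (x_{k,j} - mean_j), with n-1 = 5:
  s[U,U] = ((0.8333)·(0.8333) + (1.8333)·(1.8333) + (-2.1667)·(-2.1667) + (-2.1667)·(-2.1667) + (-0.1667)·(-0.1667) + (1.8333)·(1.8333)) / 5 = 16.8333/5 = 3.3667
  s[U,V] = ((0.8333)·(-1) + (1.8333)·(4) + (-2.1667)·(2) + (-2.1667)·(-2) + (-0.1667)·(-2) + (1.8333)·(-1)) / 5 = 5/5 = 1
  s[V,V] = ((-1)·(-1) + (4)·(4) + (2)·(2) + (-2)·(-2) + (-2)·(-2) + (-1)·(-1)) / 5 = 30/5 = 6
  Sample standard deviations s_i = √(s[i,i]):
  s(U) = √(3.3667) = 1.8348
  s(V) = √(6) = 2.4495

Step 3 — r_{ij} = s_{ij} / (s_i · s_j):
  r[U,U] = 1 (diagonal).
  r[U,V] = 1 / (1.8348 · 2.4495) = 1 / 4.4944 = 0.2225
  r[V,V] = 1 (diagonal).

R is symmetric with unit diagonal. Assembling:

R = [[1, 0.2225],
 [0.2225, 1]]


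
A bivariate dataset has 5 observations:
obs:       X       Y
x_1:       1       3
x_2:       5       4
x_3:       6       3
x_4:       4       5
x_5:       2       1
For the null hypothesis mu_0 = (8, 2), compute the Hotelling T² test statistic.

Step 1 — sample mean vector:
  mean(X) = (1 + 5 + 6 + 4 + 2) / 5 = 18/5 = 3.6
  mean(Y) = (3 + 4 + 3 + 5 + 1) / 5 = 16/5 = 3.2
  x̄ = (3.6, 3.2),  deviation x̄ - mu_0 = (3.6, 3.2) - (8, 2) = (-4.4, 1.2).

Step 2 — sample covariance matrix, S[i,j] = (1/(n-1)) · Σ_k (x_{k,i} - mean_i) · (x_{k,j} - mean_j), divisor n-1 = 4:
  S[X,X] = ((-2.6)·(-2.6) + (1.4)·(1.4) + (2.4)·(2.4) + (0.4)·(0.4) + (-1.6)·(-1.6)) / 4 = 17.2/4 = 4.3
  S[X,Y] = ((-2.6)·(-0.2) + (1.4)·(0.8) + (2.4)·(-0.2) + (0.4)·(1.8) + (-1.6)·(-2.2)) / 4 = 5.4/4 = 1.35
  S[Y,Y] = ((-0.2)·(-0.2) + (0.8)·(0.8) + (-0.2)·(-0.2) + (1.8)·(1.8) + (-2.2)·(-2.2)) / 4 = 8.8/4 = 2.2
  S = [[4.3, 1.35],
 [1.35, 2.2]].

Step 3 — invert S. det(S) = 4.3·2.2 - (1.35)² = 7.6375.
  S^{-1} = (1/det) · [[d, -b], [-b, a]] = [[0.2881, -0.1768],
 [-0.1768, 0.563]].

Step 4 — quadratic form (x̄ - mu_0)^T · S^{-1} · (x̄ - mu_0):
  S^{-1} · (x̄ - mu_0) = (-1.4795, 1.4534),
  (x̄ - mu_0)^T · [...] = (-4.4)·(-1.4795) + (1.2)·(1.4534) = 8.254.

Step 5 — scale by n: T² = 5 · 8.254 = 41.27.

T² ≈ 41.27


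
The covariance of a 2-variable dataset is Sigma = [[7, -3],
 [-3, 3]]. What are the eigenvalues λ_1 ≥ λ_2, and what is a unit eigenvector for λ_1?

Step 1 — characteristic polynomial of 2×2 Sigma:
  det(Sigma - λI) = λ² - trace · λ + det = 0.
  trace = 7 + 3 = 10, det = 7·3 - (-3)² = 12.
Step 2 — discriminant:
  Δ = trace² - 4·det = 100 - 48 = 52.
Step 3 — eigenvalues:
  λ = (trace ± √Δ)/2 = (10 ± 7.2111)/2,
  λ_1 = 8.6056,  λ_2 = 1.3944.

Step 4 — unit eigenvector for λ_1: solve (Sigma - λ_1 I)v = 0. First row:
  (7 - 8.6056)·v_x + (-3)·v_y = 0, i.e. (-1.6056)·v_x + (-3)·v_y = 0,
  so v ∝ (b, λ_1 - a) = (-3, 1.6056); multiply by -1 so the first entry is positive: u = (3, -1.6056).
  ||u|| = √((3)² + (-1.6056)²) = √(11.5778) ≈ 3.4026,
  v_1 = u/||u|| ≈ (0.8817, -0.4719) (||v_1|| = 1).

λ_1 = 8.6056,  λ_2 = 1.3944;  v_1 ≈ (0.8817, -0.4719)


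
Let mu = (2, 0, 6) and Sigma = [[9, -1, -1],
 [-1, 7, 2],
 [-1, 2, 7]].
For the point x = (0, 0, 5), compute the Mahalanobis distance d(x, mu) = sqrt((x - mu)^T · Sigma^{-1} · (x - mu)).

Step 1 — centre the observation: (x - mu) = (-2, 0, -1).

Step 2 — invert Sigma (cofactor / det for 3×3, or solve directly):
  Sigma^{-1} = [[0.1139, 0.0127, 0.0127],
 [0.0127, 0.157, -0.043],
 [0.0127, -0.043, 0.157]].

Step 3 — form the quadratic (x - mu)^T · Sigma^{-1} · (x - mu):
  Sigma^{-1} · (x - mu) = (-0.2405, 0.0177, -0.1823).
  (x - mu)^T · [Sigma^{-1} · (x - mu)] = (-2)·(-0.2405) + (0)·(0.0177) + (-1)·(-0.1823) = 0.6633.

Step 4 — take square root: d = √(0.6633) ≈ 0.8144.

d(x, mu) = √(0.6633) ≈ 0.8144


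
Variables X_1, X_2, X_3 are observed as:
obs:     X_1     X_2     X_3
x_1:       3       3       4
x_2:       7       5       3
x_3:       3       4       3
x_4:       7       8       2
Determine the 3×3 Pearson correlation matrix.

Step 1 — column means:
  mean(X_1) = (3 + 7 + 3 + 7) / 4 = 20/4 = 5
  mean(X_2) = (3 + 5 + 4 + 8) / 4 = 20/4 = 5
  mean(X_3) = (4 + 3 + 3 + 2) / 4 = 12/4 = 3

Step 2 — sample variances and covariances s[i,j] = (1/(n-1)) · Σ_k (x_{k,i} - mean_i) · (x_{k,j} - mean_j), with n-1 = 3:
  s[X_1,X_1] = ((-2)·(-2) + (2)·(2) + (-2)·(-2) + (2)·(2)) / 3 = 16/3 = 5.3333
  s[X_1,X_2] = ((-2)·(-2) + (2)·(0) + (-2)·(-1) + (2)·(3)) / 3 = 12/3 = 4
  s[X_1,X_3] = ((-2)·(1) + (2)·(0) + (-2)·(0) + (2)·(-1)) / 3 = -4/3 = -1.3333
  s[X_2,X_2] = ((-2)·(-2) + (0)·(0) + (-1)·(-1) + (3)·(3)) / 3 = 14/3 = 4.6667
  s[X_2,X_3] = ((-2)·(1) + (0)·(0) + (-1)·(0) + (3)·(-1)) / 3 = -5/3 = -1.6667
  s[X_3,X_3] = ((1)·(1) + (0)·(0) + (0)·(0) + (-1)·(-1)) / 3 = 2/3 = 0.6667
  Sample standard deviations s_i = √(s[i,i]):
  s(X_1) = √(5.3333) = 2.3094
  s(X_2) = √(4.6667) = 2.1602
  s(X_3) = √(0.6667) = 0.8165

Step 3 — r_{ij} = s_{ij} / (s_i · s_j):
  r[X_1,X_1] = 1 (diagonal).
  r[X_1,X_2] = 4 / (2.3094 · 2.1602) = 4 / 4.9889 = 0.8018
  r[X_1,X_3] = -1.3333 / (2.3094 · 0.8165) = -1.3333 / 1.8856 = -0.7071
  r[X_2,X_2] = 1 (diagonal).
  r[X_2,X_3] = -1.6667 / (2.1602 · 0.8165) = -1.6667 / 1.7638 = -0.9449
  r[X_3,X_3] = 1 (diagonal).

R is symmetric with unit diagonal. Assembling:

R = [[1, 0.8018, -0.7071],
 [0.8018, 1, -0.9449],
 [-0.7071, -0.9449, 1]]


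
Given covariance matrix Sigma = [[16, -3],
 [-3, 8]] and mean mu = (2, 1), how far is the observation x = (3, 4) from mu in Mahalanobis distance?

Step 1 — centre the observation: (x - mu) = (1, 3).

Step 2 — invert Sigma. det(Sigma) = 16·8 - (-3)² = 119.
  Sigma^{-1} = (1/det) · [[d, -b], [-b, a]] = [[0.0672, 0.0252],
 [0.0252, 0.1345]].

Step 3 — form the quadratic (x - mu)^T · Sigma^{-1} · (x - mu):
  Sigma^{-1} · (x - mu) = (0.1429, 0.4286).
  (x - mu)^T · [Sigma^{-1} · (x - mu)] = (1)·(0.1429) + (3)·(0.4286) = 1.4286.

Step 4 — take square root: d = √(1.4286) ≈ 1.1952.

d(x, mu) = √(1.4286) ≈ 1.1952


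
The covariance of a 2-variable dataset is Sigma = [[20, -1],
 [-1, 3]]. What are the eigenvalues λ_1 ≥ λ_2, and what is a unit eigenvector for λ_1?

Step 1 — characteristic polynomial of 2×2 Sigma:
  det(Sigma - λI) = λ² - trace · λ + det = 0.
  trace = 20 + 3 = 23, det = 20·3 - (-1)² = 59.
Step 2 — discriminant:
  Δ = trace² - 4·det = 529 - 236 = 293.
Step 3 — eigenvalues:
  λ = (trace ± √Δ)/2 = (23 ± 17.1172)/2,
  λ_1 = 20.0586,  λ_2 = 2.9414.

Step 4 — unit eigenvector for λ_1: solve (Sigma - λ_1 I)v = 0. First row:
  (20 - 20.0586)·v_x + (-1)·v_y = 0, i.e. (-0.0586)·v_x + (-1)·v_y = 0,
  so v ∝ (b, λ_1 - a) = (-1, 0.0586); multiply by -1 so the first entry is positive: u = (1, -0.0586).
  ||u|| = √((1)² + (-0.0586)²) = √(1.0034) ≈ 1.0017,
  v_1 = u/||u|| ≈ (0.9983, -0.0585) (||v_1|| = 1).

λ_1 = 20.0586,  λ_2 = 2.9414;  v_1 ≈ (0.9983, -0.0585)


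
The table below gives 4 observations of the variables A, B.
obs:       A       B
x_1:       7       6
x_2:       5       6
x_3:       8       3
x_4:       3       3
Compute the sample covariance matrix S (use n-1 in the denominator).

Step 1 — column means:
  mean(A) = (7 + 5 + 8 + 3) / 4 = 23/4 = 5.75
  mean(B) = (6 + 6 + 3 + 3) / 4 = 18/4 = 4.5

Step 2 — sample covariance S[i,j] = (1/(n-1)) · Σ_k (x_{k,i} - mean_i) · (x_{k,j} - mean_j), with n-1 = 3.
  S[A,A] = ((1.25)·(1.25) + (-0.75)·(-0.75) + (2.25)·(2.25) + (-2.75)·(-2.75)) / 3 = 14.75/3 = 4.9167
  S[A,B] = ((1.25)·(1.5) + (-0.75)·(1.5) + (2.25)·(-1.5) + (-2.75)·(-1.5)) / 3 = 1.5/3 = 0.5
  S[B,B] = ((1.5)·(1.5) + (1.5)·(1.5) + (-1.5)·(-1.5) + (-1.5)·(-1.5)) / 3 = 9/3 = 3

S is symmetric (S[j,i] = S[i,j]). Assembling:

S = [[4.9167, 0.5],
 [0.5, 3]]
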